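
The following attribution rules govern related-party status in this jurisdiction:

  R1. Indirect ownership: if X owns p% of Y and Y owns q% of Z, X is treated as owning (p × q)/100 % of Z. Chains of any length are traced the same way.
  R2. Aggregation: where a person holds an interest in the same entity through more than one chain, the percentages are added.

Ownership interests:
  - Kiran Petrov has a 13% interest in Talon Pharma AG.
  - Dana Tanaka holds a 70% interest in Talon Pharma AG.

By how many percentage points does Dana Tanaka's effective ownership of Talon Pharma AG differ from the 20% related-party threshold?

50

Direct interest in Talon Pharma AG: 70%.
70% exceeds the 20% threshold by 50 percentage points.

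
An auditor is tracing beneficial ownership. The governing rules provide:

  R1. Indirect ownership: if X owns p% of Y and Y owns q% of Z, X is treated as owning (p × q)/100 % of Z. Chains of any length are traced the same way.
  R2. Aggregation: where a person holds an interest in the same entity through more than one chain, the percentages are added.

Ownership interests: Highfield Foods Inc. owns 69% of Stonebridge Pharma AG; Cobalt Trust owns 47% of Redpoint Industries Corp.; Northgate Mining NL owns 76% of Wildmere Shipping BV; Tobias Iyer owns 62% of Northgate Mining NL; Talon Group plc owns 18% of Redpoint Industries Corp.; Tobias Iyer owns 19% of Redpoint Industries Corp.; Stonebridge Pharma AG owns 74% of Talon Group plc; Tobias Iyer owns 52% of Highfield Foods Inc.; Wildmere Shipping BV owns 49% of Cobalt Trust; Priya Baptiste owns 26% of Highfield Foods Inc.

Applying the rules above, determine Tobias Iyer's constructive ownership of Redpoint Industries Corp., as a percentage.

Chain via Northgate Mining NL → Wildmere Shipping BV → Cobalt Trust (R1): 62% × 76% × 49% × 47% = 10.851736% of Redpoint Industries Corp.
Chain via Highfield Foods Inc. → Stonebridge Pharma AG → Talon Group plc (R1): 52% × 69% × 74% × 18% = 4.779216% of Redpoint Industries Corp.
Direct interest in Redpoint Industries Corp: 19%.
Aggregating (R2): 10.851736% + 4.779216% + 19% = 34.630952%.

34.630952%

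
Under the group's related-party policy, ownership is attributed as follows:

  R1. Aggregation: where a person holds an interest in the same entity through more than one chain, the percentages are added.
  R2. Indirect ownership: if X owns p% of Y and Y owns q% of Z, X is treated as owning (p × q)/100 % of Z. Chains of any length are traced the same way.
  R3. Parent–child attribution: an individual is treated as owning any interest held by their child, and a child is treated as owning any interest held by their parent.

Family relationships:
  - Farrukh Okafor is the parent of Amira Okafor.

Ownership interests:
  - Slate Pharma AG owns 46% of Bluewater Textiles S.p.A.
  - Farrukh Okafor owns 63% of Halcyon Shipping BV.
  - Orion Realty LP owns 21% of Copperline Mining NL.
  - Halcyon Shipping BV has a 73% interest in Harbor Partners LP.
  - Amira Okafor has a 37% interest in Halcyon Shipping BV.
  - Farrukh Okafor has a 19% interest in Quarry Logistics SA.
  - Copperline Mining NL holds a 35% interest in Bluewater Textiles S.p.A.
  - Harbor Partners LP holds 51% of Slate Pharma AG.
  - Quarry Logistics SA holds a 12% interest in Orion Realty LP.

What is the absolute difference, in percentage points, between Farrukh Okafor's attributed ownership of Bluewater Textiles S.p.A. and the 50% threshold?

By parent–child attribution (R3), Farrukh Okafor is treated as also owning Amira Okafor's interest in Halcyon Shipping BV, giving 63% + 37% = 100%.
Chain via Halcyon Shipping BV → Harbor Partners LP → Slate Pharma AG (R2): 100% × 73% × 51% × 46% = 17.1258% of Bluewater Textiles S.p.A.
Chain via Quarry Logistics SA → Orion Realty LP → Copperline Mining NL (R2): 19% × 12% × 21% × 35% = 0.16758% of Bluewater Textiles S.p.A.
Aggregating (R1): 17.1258% + 0.16758% = 17.29338%.
17.29338% falls short of the 50% threshold by 32.70662 percentage points.

32.70662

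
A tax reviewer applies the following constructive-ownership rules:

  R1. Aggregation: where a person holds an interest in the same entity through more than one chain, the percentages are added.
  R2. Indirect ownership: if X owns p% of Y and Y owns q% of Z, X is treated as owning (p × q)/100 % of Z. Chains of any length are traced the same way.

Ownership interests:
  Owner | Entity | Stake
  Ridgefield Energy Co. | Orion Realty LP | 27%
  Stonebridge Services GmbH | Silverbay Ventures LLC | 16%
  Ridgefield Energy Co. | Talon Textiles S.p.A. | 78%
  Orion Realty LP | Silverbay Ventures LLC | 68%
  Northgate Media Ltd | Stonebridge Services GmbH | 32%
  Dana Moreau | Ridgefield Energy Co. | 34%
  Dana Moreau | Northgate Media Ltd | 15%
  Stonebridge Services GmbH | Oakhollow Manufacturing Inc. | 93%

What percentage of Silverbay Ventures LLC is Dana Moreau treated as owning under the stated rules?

Chain via Northgate Media Ltd → Stonebridge Services GmbH (R2): 15% × 32% × 16% = 0.768% of Silverbay Ventures LLC.
Chain via Ridgefield Energy Co. → Orion Realty LP (R2): 34% × 27% × 68% = 6.2424% of Silverbay Ventures LLC.
Aggregating (R1): 0.768% + 6.2424% = 7.0104%.

7.0104%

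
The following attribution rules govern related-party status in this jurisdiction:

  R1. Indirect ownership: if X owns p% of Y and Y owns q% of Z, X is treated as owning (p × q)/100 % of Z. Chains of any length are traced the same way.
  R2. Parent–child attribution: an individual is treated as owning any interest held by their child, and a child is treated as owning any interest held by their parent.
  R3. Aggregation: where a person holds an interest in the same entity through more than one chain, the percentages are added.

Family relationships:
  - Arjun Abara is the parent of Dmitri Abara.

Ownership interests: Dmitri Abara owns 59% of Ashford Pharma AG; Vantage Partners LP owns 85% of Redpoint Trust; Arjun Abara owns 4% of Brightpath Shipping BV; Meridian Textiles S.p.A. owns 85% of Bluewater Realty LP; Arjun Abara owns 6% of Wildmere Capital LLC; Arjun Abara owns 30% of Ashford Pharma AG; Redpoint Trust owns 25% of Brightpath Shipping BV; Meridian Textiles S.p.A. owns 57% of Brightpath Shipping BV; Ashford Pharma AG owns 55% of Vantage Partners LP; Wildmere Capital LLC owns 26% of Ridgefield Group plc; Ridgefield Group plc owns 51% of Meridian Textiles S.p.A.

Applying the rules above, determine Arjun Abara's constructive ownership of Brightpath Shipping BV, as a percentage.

By parent–child attribution (R2), Arjun Abara is treated as also owning Dmitri Abara's interest in Ashford Pharma AG, giving 30% + 59% = 89%.
Chain via Wildmere Capital LLC → Ridgefield Group plc → Meridian Textiles S.p.A. (R1): 6% × 26% × 51% × 57% = 0.453492% of Brightpath Shipping BV.
Chain via Ashford Pharma AG → Vantage Partners LP → Redpoint Trust (R1): 89% × 55% × 85% × 25% = 10.401875% of Brightpath Shipping BV.
Direct interest in Brightpath Shipping BV: 4%.
Aggregating (R3): 0.453492% + 10.401875% + 4% = 14.855367%.

14.855367%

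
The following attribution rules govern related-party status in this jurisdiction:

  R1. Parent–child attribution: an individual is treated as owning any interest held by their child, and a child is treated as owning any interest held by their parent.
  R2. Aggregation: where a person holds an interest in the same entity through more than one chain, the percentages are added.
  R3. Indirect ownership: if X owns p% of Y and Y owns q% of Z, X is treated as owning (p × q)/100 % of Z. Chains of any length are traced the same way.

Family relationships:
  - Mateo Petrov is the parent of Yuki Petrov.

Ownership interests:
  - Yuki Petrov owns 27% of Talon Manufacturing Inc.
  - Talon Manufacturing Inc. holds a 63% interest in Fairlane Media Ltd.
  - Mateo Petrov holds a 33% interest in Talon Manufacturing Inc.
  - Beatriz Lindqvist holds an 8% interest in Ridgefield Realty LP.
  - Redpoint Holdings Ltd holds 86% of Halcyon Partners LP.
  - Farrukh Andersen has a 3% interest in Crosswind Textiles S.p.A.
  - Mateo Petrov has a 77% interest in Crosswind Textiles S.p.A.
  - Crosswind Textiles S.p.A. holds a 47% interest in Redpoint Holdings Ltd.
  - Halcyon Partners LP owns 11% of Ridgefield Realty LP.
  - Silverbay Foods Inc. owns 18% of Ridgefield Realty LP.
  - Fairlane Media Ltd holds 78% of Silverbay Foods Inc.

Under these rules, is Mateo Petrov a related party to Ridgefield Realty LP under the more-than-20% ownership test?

No

By parent–child attribution (R1), Mateo Petrov is treated as also owning Yuki Petrov's interest in Talon Manufacturing Inc, giving 33% + 27% = 60%.
Chain via Talon Manufacturing Inc. → Fairlane Media Ltd → Silverbay Foods Inc. (R3): 60% × 63% × 78% × 18% = 5.30712% of Ridgefield Realty LP.
Chain via Crosswind Textiles S.p.A. → Redpoint Holdings Ltd → Halcyon Partners LP (R3): 77% × 47% × 86% × 11% = 3.423574% of Ridgefield Realty LP.
Aggregating (R2): 5.30712% + 3.423574% = 8.730694%.
8.730694% does not exceed the 20% threshold, so Mateo is not a related party to Ridgefield Realty LP.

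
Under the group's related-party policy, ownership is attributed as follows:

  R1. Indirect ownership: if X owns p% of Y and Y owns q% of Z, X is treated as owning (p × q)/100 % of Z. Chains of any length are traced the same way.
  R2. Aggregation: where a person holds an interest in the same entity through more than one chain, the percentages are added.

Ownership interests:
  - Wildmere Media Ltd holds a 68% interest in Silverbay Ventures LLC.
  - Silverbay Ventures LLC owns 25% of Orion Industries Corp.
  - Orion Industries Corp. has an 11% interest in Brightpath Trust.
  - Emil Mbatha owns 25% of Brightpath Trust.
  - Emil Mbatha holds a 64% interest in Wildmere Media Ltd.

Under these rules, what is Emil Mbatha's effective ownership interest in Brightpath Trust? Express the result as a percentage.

26.1968%

Chain via Wildmere Media Ltd → Silverbay Ventures LLC → Orion Industries Corp. (R1): 64% × 68% × 25% × 11% = 1.1968% of Brightpath Trust.
Direct interest in Brightpath Trust: 25%.
Aggregating (R2): 1.1968% + 25% = 26.1968%.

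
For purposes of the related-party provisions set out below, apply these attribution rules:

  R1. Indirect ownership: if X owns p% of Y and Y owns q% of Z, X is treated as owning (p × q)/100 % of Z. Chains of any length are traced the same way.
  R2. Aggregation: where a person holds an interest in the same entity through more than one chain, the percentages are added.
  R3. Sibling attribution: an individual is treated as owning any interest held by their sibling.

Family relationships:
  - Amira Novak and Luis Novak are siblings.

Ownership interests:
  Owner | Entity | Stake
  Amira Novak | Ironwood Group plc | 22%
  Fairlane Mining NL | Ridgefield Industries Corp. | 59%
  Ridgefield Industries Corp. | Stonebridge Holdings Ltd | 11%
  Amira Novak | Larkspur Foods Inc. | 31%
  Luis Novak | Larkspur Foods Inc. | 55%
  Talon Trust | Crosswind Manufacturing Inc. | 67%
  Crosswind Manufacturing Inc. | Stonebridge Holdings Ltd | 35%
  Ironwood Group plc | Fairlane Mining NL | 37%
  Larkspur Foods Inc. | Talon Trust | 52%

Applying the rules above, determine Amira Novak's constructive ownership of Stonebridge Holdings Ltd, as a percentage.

11.015126%

By sibling attribution (R3), Amira Novak is treated as also owning Luis Novak's interest in Larkspur Foods Inc, giving 31% + 55% = 86%.
Chain via Ironwood Group plc → Fairlane Mining NL → Ridgefield Industries Corp. (R1): 22% × 37% × 59% × 11% = 0.528286% of Stonebridge Holdings Ltd.
Chain via Larkspur Foods Inc. → Talon Trust → Crosswind Manufacturing Inc. (R1): 86% × 52% × 67% × 35% = 10.48684% of Stonebridge Holdings Ltd.
Aggregating (R2): 0.528286% + 10.48684% = 11.015126%.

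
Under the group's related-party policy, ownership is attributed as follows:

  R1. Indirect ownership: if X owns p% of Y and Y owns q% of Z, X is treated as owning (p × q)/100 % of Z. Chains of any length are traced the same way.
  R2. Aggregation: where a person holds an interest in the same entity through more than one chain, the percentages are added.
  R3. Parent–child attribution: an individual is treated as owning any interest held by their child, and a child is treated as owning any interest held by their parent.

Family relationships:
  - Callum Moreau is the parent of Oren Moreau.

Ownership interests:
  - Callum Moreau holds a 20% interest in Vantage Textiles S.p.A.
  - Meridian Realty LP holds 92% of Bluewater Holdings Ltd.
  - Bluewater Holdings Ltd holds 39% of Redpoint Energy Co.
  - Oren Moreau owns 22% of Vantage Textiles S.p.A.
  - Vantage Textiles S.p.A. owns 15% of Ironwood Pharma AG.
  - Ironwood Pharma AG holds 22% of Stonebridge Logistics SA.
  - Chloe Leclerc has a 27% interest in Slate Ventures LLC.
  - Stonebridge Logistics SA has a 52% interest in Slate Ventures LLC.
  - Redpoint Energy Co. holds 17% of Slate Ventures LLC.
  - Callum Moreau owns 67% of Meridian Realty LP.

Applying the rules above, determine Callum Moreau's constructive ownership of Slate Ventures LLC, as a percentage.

4.807452%

By parent–child attribution (R3), Callum Moreau is treated as also owning Oren Moreau's interest in Vantage Textiles S.p.A, giving 20% + 22% = 42%.
Chain via Vantage Textiles S.p.A. → Ironwood Pharma AG → Stonebridge Logistics SA (R1): 42% × 15% × 22% × 52% = 0.72072% of Slate Ventures LLC.
Chain via Meridian Realty LP → Bluewater Holdings Ltd → Redpoint Energy Co. (R1): 67% × 92% × 39% × 17% = 4.086732% of Slate Ventures LLC.
Aggregating (R2): 0.72072% + 4.086732% = 4.807452%.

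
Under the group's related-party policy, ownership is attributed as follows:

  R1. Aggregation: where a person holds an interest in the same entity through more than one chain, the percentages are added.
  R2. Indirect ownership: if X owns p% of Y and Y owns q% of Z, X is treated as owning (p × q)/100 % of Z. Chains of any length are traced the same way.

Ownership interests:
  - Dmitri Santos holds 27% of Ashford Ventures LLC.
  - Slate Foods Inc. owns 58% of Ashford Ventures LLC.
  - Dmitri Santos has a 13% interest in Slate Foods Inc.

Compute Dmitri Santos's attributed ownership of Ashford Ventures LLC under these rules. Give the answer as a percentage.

34.54%

Chain via Slate Foods Inc. (R2): 13% × 58% = 7.54% of Ashford Ventures LLC.
Direct interest in Ashford Ventures LLC: 27%.
Aggregating (R1): 7.54% + 27% = 34.54%.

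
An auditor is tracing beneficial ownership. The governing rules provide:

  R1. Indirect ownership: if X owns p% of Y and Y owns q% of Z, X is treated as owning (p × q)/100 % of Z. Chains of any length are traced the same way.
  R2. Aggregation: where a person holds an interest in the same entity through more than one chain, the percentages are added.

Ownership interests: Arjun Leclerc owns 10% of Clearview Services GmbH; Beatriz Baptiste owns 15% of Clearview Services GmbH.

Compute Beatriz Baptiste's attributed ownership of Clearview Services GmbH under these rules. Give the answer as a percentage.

15%

Direct interest in Clearview Services GmbH: 15%.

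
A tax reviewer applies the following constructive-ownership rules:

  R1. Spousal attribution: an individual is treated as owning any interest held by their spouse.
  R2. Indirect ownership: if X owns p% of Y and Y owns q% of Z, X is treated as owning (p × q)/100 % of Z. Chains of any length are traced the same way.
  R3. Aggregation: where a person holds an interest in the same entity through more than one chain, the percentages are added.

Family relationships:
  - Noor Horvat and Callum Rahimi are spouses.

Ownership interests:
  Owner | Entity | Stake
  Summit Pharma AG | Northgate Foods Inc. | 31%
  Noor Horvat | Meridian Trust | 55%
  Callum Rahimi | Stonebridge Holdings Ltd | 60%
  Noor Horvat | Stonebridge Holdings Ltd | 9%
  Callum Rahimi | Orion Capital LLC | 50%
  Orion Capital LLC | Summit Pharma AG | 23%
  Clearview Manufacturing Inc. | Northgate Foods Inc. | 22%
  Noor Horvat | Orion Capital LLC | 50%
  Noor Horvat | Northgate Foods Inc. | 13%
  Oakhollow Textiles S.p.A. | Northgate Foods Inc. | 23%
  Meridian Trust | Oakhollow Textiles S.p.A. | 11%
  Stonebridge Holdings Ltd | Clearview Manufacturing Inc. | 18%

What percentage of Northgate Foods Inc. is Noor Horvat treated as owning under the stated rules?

By spousal attribution (R1), Noor Horvat is treated as also owning Callum Rahimi's interest in Orion Capital LLC, giving 50% + 50% = 100%.
By spousal attribution (R1), Noor Horvat is treated as also owning Callum Rahimi's interest in Stonebridge Holdings Ltd, giving 9% + 60% = 69%.
Chain via Orion Capital LLC → Summit Pharma AG (R2): 100% × 23% × 31% = 7.13% of Northgate Foods Inc.
Chain via Stonebridge Holdings Ltd → Clearview Manufacturing Inc. (R2): 69% × 18% × 22% = 2.7324% of Northgate Foods Inc.
Chain via Meridian Trust → Oakhollow Textiles S.p.A. (R2): 55% × 11% × 23% = 1.3915% of Northgate Foods Inc.
Direct interest in Northgate Foods Inc: 13%.
Aggregating (R3): 7.13% + 2.7324% + 1.3915% + 13% = 24.2539%.

24.2539%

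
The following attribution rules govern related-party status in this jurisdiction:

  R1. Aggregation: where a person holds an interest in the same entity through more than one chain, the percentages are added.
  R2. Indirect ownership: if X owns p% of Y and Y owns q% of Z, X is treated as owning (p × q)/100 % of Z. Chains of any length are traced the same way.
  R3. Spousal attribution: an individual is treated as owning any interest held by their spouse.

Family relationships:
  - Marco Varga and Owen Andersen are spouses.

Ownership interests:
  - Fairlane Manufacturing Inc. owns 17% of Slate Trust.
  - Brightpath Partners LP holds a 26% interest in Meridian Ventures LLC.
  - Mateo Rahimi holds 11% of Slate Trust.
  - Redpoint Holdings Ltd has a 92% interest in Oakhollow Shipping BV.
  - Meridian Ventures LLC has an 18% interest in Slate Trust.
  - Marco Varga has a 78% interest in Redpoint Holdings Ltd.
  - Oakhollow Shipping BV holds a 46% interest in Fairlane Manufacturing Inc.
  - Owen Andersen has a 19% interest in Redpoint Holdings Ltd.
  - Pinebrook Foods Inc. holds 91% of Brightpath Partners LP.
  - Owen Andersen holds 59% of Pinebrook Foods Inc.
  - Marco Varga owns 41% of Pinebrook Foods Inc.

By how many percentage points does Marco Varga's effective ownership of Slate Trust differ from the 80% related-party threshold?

68.762632

By spousal attribution (R3), Marco Varga is treated as also owning Owen Andersen's interest in Redpoint Holdings Ltd, giving 78% + 19% = 97%.
By spousal attribution (R3), Marco Varga is treated as also owning Owen Andersen's interest in Pinebrook Foods Inc, giving 41% + 59% = 100%.
Chain via Redpoint Holdings Ltd → Oakhollow Shipping BV → Fairlane Manufacturing Inc. (R2): 97% × 92% × 46% × 17% = 6.978568% of Slate Trust.
Chain via Pinebrook Foods Inc. → Brightpath Partners LP → Meridian Ventures LLC (R2): 100% × 91% × 26% × 18% = 4.2588% of Slate Trust.
Aggregating (R1): 6.978568% + 4.2588% = 11.237368%.
11.237368% falls short of the 80% threshold by 68.762632 percentage points.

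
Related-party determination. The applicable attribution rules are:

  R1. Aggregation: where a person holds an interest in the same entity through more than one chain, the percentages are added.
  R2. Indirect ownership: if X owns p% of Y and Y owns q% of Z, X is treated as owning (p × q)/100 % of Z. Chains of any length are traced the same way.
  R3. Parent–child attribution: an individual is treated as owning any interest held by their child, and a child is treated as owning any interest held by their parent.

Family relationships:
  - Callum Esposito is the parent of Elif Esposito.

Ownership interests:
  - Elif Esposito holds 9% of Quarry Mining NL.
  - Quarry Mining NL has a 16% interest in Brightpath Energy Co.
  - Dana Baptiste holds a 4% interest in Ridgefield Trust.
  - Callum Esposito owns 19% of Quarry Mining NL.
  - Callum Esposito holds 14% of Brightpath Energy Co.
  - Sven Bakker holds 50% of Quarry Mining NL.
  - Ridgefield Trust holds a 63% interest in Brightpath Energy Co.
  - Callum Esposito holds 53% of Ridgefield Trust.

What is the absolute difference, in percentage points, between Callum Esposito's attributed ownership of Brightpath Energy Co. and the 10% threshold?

By parent–child attribution (R3), Callum Esposito is treated as also owning Elif Esposito's interest in Quarry Mining NL, giving 19% + 9% = 28%.
Chain via Ridgefield Trust (R2): 53% × 63% = 33.39% of Brightpath Energy Co.
Chain via Quarry Mining NL (R2): 28% × 16% = 4.48% of Brightpath Energy Co.
Direct interest in Brightpath Energy Co: 14%.
Aggregating (R1): 33.39% + 4.48% + 14% = 51.87%.
51.87% exceeds the 10% threshold by 41.87 percentage points.

41.87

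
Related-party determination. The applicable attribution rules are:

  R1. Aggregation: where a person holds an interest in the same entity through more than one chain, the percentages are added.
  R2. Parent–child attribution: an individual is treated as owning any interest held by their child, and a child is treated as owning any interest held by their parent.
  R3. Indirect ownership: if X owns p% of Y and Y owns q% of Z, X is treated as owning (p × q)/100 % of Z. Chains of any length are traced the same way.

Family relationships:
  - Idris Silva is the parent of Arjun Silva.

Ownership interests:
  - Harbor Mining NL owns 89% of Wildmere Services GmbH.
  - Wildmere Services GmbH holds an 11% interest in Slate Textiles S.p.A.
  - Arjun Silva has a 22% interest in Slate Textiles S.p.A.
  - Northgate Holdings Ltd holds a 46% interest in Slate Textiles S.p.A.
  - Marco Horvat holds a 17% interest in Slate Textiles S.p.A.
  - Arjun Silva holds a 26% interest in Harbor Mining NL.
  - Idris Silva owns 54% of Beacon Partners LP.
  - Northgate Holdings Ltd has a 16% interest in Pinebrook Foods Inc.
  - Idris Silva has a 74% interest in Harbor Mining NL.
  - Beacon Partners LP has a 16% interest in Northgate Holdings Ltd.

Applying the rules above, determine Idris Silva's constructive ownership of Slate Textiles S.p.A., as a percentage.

By parent–child attribution (R2), Idris Silva is treated as also owning Arjun Silva's interest in Harbor Mining NL, giving 74% + 26% = 100%.
By parent–child attribution (R2), Idris Silva is treated as owning Arjun Silva's 22% interest in Slate Textiles S.p.A.
Chain via Beacon Partners LP → Northgate Holdings Ltd (R3): 54% × 16% × 46% = 3.9744% of Slate Textiles S.p.A.
Chain via Harbor Mining NL → Wildmere Services GmbH (R3): 100% × 89% × 11% = 9.79% of Slate Textiles S.p.A.
Direct interest in Slate Textiles S.p.A: 22%.
Aggregating (R1): 3.9744% + 9.79% + 22% = 35.7644%.

35.7644%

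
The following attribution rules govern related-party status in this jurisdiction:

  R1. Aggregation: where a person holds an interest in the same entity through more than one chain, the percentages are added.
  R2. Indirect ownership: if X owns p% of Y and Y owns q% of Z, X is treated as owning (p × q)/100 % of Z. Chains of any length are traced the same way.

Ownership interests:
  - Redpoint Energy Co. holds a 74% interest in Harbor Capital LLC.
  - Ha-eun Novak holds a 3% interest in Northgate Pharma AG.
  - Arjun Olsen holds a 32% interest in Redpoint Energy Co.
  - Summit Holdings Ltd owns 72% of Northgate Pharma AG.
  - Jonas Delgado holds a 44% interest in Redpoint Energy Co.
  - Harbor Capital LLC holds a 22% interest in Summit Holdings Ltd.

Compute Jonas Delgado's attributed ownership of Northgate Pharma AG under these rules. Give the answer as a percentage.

5.157504%

Chain via Redpoint Energy Co. → Harbor Capital LLC → Summit Holdings Ltd (R2): 44% × 74% × 22% × 72% = 5.157504% of Northgate Pharma AG.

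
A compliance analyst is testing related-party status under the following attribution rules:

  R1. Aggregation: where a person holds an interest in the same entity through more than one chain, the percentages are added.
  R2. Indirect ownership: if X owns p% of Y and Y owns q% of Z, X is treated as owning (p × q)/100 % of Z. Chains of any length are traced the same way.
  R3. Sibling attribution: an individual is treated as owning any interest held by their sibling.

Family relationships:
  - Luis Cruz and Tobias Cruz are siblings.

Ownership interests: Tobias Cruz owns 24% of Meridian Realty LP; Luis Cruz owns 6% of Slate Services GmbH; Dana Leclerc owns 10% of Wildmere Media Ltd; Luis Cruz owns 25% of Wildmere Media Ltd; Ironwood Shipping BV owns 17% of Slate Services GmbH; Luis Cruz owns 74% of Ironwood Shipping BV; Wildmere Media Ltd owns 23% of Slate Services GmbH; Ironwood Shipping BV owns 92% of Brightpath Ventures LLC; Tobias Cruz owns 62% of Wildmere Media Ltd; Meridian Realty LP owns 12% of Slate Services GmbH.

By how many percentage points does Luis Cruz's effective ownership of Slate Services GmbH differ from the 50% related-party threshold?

8.53

By sibling attribution (R3), Luis Cruz is treated as also owning Tobias Cruz's interest in Wildmere Media Ltd, giving 25% + 62% = 87%.
By sibling attribution (R3), Luis Cruz is treated as owning Tobias Cruz's 24% interest in Meridian Realty LP.
Chain via Ironwood Shipping BV (R2): 74% × 17% = 12.58% of Slate Services GmbH.
Chain via Wildmere Media Ltd (R2): 87% × 23% = 20.01% of Slate Services GmbH.
Direct interest in Slate Services GmbH: 6%.
Chain via Meridian Realty LP (R2): 24% × 12% = 2.88% of Slate Services GmbH.
Aggregating (R1): 12.58% + 20.01% + 6% + 2.88% = 41.47%.
41.47% falls short of the 50% threshold by 8.53 percentage points.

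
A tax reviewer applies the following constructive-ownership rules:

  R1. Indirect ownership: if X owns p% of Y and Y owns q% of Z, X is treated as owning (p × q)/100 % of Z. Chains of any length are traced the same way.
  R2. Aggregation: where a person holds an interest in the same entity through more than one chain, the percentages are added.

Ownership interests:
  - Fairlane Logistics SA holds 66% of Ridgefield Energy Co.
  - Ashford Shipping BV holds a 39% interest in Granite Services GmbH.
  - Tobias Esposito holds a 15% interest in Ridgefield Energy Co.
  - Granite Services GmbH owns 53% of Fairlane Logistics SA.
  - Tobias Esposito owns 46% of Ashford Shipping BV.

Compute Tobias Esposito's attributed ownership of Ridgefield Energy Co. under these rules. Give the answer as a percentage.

Chain via Ashford Shipping BV → Granite Services GmbH → Fairlane Logistics SA (R1): 46% × 39% × 53% × 66% = 6.275412% of Ridgefield Energy Co.
Direct interest in Ridgefield Energy Co: 15%.
Aggregating (R2): 6.275412% + 15% = 21.275412%.

21.275412%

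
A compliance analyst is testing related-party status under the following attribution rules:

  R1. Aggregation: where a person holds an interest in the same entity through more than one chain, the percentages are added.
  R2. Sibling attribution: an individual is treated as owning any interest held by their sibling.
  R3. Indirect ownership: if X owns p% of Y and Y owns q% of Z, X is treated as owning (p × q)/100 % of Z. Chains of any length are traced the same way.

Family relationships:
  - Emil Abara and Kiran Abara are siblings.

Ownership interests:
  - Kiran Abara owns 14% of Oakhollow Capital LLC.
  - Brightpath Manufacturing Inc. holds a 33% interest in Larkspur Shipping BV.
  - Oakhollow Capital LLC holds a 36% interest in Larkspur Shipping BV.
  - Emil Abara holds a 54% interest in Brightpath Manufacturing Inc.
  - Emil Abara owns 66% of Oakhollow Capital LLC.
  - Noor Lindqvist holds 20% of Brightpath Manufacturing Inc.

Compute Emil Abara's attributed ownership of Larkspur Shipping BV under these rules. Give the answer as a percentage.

By sibling attribution (R2), Emil Abara is treated as also owning Kiran Abara's interest in Oakhollow Capital LLC, giving 66% + 14% = 80%.
Chain via Oakhollow Capital LLC (R3): 80% × 36% = 28.8% of Larkspur Shipping BV.
Chain via Brightpath Manufacturing Inc. (R3): 54% × 33% = 17.82% of Larkspur Shipping BV.
Aggregating (R1): 28.8% + 17.82% = 46.62%.

46.62%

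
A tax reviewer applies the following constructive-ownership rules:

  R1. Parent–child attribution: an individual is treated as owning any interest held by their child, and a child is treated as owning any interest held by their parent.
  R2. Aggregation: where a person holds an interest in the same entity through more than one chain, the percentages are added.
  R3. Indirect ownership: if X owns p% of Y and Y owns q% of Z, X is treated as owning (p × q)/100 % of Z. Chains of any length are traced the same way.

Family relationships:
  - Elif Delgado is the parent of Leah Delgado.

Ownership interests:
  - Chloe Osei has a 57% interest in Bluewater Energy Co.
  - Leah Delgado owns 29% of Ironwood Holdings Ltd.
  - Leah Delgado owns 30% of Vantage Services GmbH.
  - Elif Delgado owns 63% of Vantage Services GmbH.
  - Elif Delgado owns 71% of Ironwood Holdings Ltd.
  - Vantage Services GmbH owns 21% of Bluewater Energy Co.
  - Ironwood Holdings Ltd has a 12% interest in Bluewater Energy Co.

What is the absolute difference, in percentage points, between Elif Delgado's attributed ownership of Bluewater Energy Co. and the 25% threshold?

6.53

By parent–child attribution (R1), Elif Delgado is treated as also owning Leah Delgado's interest in Vantage Services GmbH, giving 63% + 30% = 93%.
By parent–child attribution (R1), Elif Delgado is treated as also owning Leah Delgado's interest in Ironwood Holdings Ltd, giving 71% + 29% = 100%.
Chain via Vantage Services GmbH (R3): 93% × 21% = 19.53% of Bluewater Energy Co.
Chain via Ironwood Holdings Ltd (R3): 100% × 12% = 12% of Bluewater Energy Co.
Aggregating (R2): 19.53% + 12% = 31.53%.
31.53% exceeds the 25% threshold by 6.53 percentage points.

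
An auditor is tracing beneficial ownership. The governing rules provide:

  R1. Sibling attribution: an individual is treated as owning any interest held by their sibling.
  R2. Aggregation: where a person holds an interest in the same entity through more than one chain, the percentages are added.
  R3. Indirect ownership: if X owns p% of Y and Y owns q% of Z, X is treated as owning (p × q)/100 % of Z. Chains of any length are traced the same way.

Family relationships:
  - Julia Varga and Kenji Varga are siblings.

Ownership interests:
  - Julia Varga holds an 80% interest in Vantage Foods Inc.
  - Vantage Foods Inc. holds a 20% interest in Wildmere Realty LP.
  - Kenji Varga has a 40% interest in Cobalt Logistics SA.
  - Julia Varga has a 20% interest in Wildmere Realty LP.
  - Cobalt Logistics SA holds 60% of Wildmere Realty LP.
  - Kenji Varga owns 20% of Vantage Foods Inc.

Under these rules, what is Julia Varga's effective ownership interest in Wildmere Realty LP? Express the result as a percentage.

By sibling attribution (R1), Julia Varga is treated as also owning Kenji Varga's interest in Vantage Foods Inc, giving 80% + 20% = 100%.
By sibling attribution (R1), Julia Varga is treated as owning Kenji Varga's 40% interest in Cobalt Logistics SA.
Chain via Vantage Foods Inc. (R3): 100% × 20% = 20% of Wildmere Realty LP.
Direct interest in Wildmere Realty LP: 20%.
Chain via Cobalt Logistics SA (R3): 40% × 60% = 24% of Wildmere Realty LP.
Aggregating (R2): 20% + 20% + 24% = 64%.

64%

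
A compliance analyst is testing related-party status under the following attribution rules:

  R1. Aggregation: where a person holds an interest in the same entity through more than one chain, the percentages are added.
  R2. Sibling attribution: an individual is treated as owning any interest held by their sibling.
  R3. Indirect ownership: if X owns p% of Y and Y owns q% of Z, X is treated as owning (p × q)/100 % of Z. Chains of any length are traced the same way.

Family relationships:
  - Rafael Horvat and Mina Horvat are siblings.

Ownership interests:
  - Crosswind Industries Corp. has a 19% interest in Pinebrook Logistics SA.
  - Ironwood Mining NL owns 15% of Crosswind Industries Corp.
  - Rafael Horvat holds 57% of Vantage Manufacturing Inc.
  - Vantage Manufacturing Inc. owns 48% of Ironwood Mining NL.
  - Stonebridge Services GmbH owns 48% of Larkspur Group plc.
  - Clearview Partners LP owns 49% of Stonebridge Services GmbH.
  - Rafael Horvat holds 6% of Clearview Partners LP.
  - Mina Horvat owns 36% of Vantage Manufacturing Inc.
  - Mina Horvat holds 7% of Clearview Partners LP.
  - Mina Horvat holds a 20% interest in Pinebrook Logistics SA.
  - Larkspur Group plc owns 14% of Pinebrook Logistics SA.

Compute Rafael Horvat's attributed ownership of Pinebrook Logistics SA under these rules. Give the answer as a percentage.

21.700304%

By sibling attribution (R2), Rafael Horvat is treated as also owning Mina Horvat's interest in Clearview Partners LP, giving 6% + 7% = 13%.
By sibling attribution (R2), Rafael Horvat is treated as also owning Mina Horvat's interest in Vantage Manufacturing Inc, giving 57% + 36% = 93%.
By sibling attribution (R2), Rafael Horvat is treated as owning Mina Horvat's 20% interest in Pinebrook Logistics SA.
Chain via Clearview Partners LP → Stonebridge Services GmbH → Larkspur Group plc (R3): 13% × 49% × 48% × 14% = 0.428064% of Pinebrook Logistics SA.
Chain via Vantage Manufacturing Inc. → Ironwood Mining NL → Crosswind Industries Corp. (R3): 93% × 48% × 15% × 19% = 1.27224% of Pinebrook Logistics SA.
Direct interest in Pinebrook Logistics SA: 20%.
Aggregating (R1): 0.428064% + 1.27224% + 20% = 21.700304%.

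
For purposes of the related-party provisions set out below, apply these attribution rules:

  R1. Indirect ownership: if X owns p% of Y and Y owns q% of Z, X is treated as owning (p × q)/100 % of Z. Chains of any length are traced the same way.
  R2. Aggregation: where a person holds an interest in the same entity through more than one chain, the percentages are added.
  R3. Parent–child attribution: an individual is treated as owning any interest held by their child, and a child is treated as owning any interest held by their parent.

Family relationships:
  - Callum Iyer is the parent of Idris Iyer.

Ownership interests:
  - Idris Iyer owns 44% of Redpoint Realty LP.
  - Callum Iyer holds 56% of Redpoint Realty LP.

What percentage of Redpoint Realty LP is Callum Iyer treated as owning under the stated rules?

By parent–child attribution (R3), Callum Iyer is treated as also owning Idris Iyer's interest in Redpoint Realty LP, giving 56% + 44% = 100%.
Direct interest in Redpoint Realty LP: 100%.

100%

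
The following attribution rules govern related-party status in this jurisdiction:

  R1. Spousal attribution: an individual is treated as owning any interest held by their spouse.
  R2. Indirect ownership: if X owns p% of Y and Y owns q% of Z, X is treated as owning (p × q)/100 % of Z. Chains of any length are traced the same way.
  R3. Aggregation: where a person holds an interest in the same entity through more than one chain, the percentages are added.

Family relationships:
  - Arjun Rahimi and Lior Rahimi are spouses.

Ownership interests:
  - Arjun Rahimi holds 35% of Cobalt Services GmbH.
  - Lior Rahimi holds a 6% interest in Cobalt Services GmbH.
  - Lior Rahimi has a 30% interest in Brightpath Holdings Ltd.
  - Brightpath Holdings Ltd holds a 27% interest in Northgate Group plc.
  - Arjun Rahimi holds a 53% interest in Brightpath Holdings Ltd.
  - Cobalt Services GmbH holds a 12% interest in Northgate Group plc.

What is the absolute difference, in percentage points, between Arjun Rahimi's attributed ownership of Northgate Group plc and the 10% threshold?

By spousal attribution (R1), Arjun Rahimi is treated as also owning Lior Rahimi's interest in Cobalt Services GmbH, giving 35% + 6% = 41%.
By spousal attribution (R1), Arjun Rahimi is treated as also owning Lior Rahimi's interest in Brightpath Holdings Ltd, giving 53% + 30% = 83%.
Chain via Cobalt Services GmbH (R2): 41% × 12% = 4.92% of Northgate Group plc.
Chain via Brightpath Holdings Ltd (R2): 83% × 27% = 22.41% of Northgate Group plc.
Aggregating (R3): 4.92% + 22.41% = 27.33%.
27.33% exceeds the 10% threshold by 17.33 percentage points.

17.33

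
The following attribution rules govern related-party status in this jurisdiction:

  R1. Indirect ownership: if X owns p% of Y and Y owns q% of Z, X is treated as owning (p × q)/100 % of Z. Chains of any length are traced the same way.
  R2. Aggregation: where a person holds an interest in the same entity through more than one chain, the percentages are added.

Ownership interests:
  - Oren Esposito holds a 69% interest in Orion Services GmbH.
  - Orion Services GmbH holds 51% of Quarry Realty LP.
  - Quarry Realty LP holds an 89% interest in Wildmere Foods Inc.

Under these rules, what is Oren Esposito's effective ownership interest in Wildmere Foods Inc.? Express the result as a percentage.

Chain via Orion Services GmbH → Quarry Realty LP (R1): 69% × 51% × 89% = 31.3191% of Wildmere Foods Inc.

31.3191%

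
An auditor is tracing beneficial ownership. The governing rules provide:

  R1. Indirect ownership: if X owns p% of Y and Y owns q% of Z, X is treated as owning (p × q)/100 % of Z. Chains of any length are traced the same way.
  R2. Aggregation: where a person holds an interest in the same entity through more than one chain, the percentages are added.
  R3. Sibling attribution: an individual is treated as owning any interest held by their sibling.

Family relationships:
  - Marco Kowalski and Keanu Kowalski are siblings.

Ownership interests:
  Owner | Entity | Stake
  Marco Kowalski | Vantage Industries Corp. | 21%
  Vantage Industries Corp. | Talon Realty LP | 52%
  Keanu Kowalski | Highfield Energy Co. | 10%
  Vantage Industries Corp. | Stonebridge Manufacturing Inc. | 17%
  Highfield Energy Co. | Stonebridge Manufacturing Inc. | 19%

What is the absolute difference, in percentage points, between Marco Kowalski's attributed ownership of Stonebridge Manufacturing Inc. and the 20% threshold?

14.53

By sibling attribution (R3), Marco Kowalski is treated as owning Keanu Kowalski's 10% interest in Highfield Energy Co.
Chain via Vantage Industries Corp. (R1): 21% × 17% = 3.57% of Stonebridge Manufacturing Inc.
Chain via Highfield Energy Co. (R1): 10% × 19% = 1.9% of Stonebridge Manufacturing Inc.
Aggregating (R2): 3.57% + 1.9% = 5.47%.
5.47% falls short of the 20% threshold by 14.53 percentage points.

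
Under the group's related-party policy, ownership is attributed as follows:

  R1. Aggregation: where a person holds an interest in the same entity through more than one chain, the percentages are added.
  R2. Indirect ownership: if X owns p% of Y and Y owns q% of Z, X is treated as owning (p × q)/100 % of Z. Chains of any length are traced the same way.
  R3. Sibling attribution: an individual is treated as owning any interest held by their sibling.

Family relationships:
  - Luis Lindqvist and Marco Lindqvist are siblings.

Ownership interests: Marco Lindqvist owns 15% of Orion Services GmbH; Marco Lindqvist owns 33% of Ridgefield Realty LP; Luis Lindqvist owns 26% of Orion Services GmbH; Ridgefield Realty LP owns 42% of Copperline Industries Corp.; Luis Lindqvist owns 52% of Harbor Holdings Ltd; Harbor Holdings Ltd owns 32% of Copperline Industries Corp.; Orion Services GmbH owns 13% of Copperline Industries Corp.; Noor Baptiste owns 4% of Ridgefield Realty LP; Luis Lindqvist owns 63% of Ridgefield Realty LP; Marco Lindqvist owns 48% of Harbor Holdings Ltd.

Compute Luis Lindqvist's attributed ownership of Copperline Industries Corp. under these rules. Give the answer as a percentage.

77.65%

By sibling attribution (R3), Luis Lindqvist is treated as also owning Marco Lindqvist's interest in Ridgefield Realty LP, giving 63% + 33% = 96%.
By sibling attribution (R3), Luis Lindqvist is treated as also owning Marco Lindqvist's interest in Orion Services GmbH, giving 26% + 15% = 41%.
By sibling attribution (R3), Luis Lindqvist is treated as also owning Marco Lindqvist's interest in Harbor Holdings Ltd, giving 52% + 48% = 100%.
Chain via Ridgefield Realty LP (R2): 96% × 42% = 40.32% of Copperline Industries Corp.
Chain via Orion Services GmbH (R2): 41% × 13% = 5.33% of Copperline Industries Corp.
Chain via Harbor Holdings Ltd (R2): 100% × 32% = 32% of Copperline Industries Corp.
Aggregating (R1): 40.32% + 5.33% + 32% = 77.65%.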